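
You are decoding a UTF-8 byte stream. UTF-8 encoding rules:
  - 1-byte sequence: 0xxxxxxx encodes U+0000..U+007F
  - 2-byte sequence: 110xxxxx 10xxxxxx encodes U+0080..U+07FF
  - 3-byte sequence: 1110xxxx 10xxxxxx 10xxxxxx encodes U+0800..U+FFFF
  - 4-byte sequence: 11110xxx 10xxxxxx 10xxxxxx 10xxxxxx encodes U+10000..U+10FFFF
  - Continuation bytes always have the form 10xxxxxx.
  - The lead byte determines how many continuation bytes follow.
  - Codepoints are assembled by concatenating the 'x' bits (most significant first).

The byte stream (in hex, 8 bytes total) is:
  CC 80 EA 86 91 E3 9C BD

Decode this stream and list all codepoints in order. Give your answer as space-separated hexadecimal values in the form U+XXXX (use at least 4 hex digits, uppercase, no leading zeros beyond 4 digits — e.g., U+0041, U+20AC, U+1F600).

Byte[0]=CC: 2-byte lead, need 1 cont bytes. acc=0xC
Byte[1]=80: continuation. acc=(acc<<6)|0x00=0x300
Completed: cp=U+0300 (starts at byte 0)
Byte[2]=EA: 3-byte lead, need 2 cont bytes. acc=0xA
Byte[3]=86: continuation. acc=(acc<<6)|0x06=0x286
Byte[4]=91: continuation. acc=(acc<<6)|0x11=0xA191
Completed: cp=U+A191 (starts at byte 2)
Byte[5]=E3: 3-byte lead, need 2 cont bytes. acc=0x3
Byte[6]=9C: continuation. acc=(acc<<6)|0x1C=0xDC
Byte[7]=BD: continuation. acc=(acc<<6)|0x3D=0x373D
Completed: cp=U+373D (starts at byte 5)

Answer: U+0300 U+A191 U+373D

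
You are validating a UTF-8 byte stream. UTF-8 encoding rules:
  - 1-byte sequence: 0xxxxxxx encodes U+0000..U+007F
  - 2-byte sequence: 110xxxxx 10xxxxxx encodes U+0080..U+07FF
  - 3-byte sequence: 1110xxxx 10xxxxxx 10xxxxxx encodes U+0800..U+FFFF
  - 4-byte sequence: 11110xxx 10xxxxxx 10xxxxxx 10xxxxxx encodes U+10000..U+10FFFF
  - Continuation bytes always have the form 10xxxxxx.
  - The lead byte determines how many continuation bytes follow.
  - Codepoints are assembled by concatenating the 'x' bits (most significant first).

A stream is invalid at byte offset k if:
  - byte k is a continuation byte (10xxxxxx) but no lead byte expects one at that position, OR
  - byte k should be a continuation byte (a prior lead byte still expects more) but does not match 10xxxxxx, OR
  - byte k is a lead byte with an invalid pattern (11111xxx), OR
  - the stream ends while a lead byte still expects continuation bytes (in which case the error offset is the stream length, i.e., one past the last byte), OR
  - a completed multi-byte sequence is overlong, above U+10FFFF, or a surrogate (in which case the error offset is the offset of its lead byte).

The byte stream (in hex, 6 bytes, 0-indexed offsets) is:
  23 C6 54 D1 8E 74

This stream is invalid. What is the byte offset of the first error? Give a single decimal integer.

Byte[0]=23: 1-byte ASCII. cp=U+0023
Byte[1]=C6: 2-byte lead, need 1 cont bytes. acc=0x6
Byte[2]=54: expected 10xxxxxx continuation. INVALID

Answer: 2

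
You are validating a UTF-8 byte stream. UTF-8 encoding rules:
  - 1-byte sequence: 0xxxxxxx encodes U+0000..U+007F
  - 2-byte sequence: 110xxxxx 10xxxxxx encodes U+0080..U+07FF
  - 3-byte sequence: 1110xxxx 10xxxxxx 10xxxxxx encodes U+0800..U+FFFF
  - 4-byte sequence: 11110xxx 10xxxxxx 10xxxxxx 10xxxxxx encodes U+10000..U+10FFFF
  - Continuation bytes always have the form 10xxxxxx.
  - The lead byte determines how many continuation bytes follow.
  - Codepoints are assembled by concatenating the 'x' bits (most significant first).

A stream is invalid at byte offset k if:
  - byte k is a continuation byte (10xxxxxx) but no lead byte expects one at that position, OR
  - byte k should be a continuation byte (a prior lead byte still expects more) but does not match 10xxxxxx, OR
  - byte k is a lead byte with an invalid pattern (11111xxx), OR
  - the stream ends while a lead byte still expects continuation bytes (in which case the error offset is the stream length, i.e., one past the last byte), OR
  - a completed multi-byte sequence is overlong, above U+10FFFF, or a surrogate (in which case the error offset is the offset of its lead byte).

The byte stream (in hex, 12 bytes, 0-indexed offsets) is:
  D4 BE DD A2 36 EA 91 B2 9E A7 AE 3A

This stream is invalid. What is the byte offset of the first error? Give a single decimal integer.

Byte[0]=D4: 2-byte lead, need 1 cont bytes. acc=0x14
Byte[1]=BE: continuation. acc=(acc<<6)|0x3E=0x53E
Completed: cp=U+053E (starts at byte 0)
Byte[2]=DD: 2-byte lead, need 1 cont bytes. acc=0x1D
Byte[3]=A2: continuation. acc=(acc<<6)|0x22=0x762
Completed: cp=U+0762 (starts at byte 2)
Byte[4]=36: 1-byte ASCII. cp=U+0036
Byte[5]=EA: 3-byte lead, need 2 cont bytes. acc=0xA
Byte[6]=91: continuation. acc=(acc<<6)|0x11=0x291
Byte[7]=B2: continuation. acc=(acc<<6)|0x32=0xA472
Completed: cp=U+A472 (starts at byte 5)
Byte[8]=9E: INVALID lead byte (not 0xxx/110x/1110/11110)

Answer: 8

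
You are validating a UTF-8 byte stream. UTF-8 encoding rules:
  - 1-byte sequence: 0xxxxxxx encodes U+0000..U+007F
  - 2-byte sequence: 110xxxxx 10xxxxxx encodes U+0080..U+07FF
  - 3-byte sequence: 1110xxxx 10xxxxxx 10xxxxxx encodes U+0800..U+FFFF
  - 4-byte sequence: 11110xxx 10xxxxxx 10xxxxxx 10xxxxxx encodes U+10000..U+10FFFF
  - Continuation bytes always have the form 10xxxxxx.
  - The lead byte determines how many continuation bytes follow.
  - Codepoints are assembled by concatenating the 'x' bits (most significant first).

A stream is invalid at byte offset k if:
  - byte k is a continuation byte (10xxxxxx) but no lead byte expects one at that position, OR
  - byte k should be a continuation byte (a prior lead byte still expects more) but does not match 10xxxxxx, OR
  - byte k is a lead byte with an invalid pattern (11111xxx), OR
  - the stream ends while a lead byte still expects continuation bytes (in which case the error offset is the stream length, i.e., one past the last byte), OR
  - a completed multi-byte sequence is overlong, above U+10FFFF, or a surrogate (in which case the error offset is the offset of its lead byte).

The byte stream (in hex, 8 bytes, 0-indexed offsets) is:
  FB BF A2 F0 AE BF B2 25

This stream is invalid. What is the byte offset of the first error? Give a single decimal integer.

Byte[0]=FB: INVALID lead byte (not 0xxx/110x/1110/11110)

Answer: 0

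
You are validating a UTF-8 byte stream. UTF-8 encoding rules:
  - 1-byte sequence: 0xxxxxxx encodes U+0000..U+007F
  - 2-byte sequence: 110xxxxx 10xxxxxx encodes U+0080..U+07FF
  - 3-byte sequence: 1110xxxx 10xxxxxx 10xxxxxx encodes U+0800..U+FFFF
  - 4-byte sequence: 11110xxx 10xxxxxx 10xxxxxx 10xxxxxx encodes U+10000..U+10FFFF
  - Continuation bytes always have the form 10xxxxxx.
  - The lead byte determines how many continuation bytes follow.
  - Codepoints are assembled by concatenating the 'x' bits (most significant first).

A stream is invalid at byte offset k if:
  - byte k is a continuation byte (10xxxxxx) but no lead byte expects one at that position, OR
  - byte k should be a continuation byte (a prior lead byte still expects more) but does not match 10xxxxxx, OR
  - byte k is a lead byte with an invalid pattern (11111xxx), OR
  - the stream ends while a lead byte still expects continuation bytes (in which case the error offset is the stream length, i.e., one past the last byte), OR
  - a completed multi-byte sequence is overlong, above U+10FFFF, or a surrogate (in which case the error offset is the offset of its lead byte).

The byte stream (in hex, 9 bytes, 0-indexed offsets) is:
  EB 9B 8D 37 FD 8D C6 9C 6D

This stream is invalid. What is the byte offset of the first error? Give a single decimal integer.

Byte[0]=EB: 3-byte lead, need 2 cont bytes. acc=0xB
Byte[1]=9B: continuation. acc=(acc<<6)|0x1B=0x2DB
Byte[2]=8D: continuation. acc=(acc<<6)|0x0D=0xB6CD
Completed: cp=U+B6CD (starts at byte 0)
Byte[3]=37: 1-byte ASCII. cp=U+0037
Byte[4]=FD: INVALID lead byte (not 0xxx/110x/1110/11110)

Answer: 4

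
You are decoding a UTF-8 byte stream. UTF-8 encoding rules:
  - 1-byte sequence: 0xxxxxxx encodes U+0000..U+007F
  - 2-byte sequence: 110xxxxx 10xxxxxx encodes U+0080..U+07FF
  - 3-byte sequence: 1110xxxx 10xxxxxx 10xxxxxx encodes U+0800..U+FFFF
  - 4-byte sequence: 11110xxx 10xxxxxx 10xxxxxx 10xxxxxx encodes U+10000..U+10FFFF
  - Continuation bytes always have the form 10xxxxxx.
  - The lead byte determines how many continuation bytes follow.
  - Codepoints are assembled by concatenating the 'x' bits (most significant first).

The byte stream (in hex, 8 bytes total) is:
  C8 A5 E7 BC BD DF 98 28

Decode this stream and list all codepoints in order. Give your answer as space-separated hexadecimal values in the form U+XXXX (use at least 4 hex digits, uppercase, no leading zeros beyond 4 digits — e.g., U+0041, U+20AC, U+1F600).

Byte[0]=C8: 2-byte lead, need 1 cont bytes. acc=0x8
Byte[1]=A5: continuation. acc=(acc<<6)|0x25=0x225
Completed: cp=U+0225 (starts at byte 0)
Byte[2]=E7: 3-byte lead, need 2 cont bytes. acc=0x7
Byte[3]=BC: continuation. acc=(acc<<6)|0x3C=0x1FC
Byte[4]=BD: continuation. acc=(acc<<6)|0x3D=0x7F3D
Completed: cp=U+7F3D (starts at byte 2)
Byte[5]=DF: 2-byte lead, need 1 cont bytes. acc=0x1F
Byte[6]=98: continuation. acc=(acc<<6)|0x18=0x7D8
Completed: cp=U+07D8 (starts at byte 5)
Byte[7]=28: 1-byte ASCII. cp=U+0028

Answer: U+0225 U+7F3D U+07D8 U+0028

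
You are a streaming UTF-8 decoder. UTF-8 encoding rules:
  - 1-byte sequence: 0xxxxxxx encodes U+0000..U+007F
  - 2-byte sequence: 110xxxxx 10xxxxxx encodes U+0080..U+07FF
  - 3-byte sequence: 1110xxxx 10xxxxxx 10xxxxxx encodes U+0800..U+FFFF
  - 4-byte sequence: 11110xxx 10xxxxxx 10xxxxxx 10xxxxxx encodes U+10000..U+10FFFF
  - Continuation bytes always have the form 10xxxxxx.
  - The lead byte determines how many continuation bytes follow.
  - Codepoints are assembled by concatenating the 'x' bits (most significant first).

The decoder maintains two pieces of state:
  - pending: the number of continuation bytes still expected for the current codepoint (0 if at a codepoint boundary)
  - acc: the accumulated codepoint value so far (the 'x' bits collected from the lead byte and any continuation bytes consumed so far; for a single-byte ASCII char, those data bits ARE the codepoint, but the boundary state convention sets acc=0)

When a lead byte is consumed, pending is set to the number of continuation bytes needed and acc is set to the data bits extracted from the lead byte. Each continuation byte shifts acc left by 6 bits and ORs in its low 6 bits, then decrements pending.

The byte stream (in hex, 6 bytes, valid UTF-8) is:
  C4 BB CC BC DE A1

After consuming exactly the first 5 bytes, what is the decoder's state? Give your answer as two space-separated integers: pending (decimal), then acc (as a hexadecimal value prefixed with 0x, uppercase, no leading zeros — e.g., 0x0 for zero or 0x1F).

Byte[0]=C4: 2-byte lead. pending=1, acc=0x4
Byte[1]=BB: continuation. acc=(acc<<6)|0x3B=0x13B, pending=0
Byte[2]=CC: 2-byte lead. pending=1, acc=0xC
Byte[3]=BC: continuation. acc=(acc<<6)|0x3C=0x33C, pending=0
Byte[4]=DE: 2-byte lead. pending=1, acc=0x1E

Answer: 1 0x1E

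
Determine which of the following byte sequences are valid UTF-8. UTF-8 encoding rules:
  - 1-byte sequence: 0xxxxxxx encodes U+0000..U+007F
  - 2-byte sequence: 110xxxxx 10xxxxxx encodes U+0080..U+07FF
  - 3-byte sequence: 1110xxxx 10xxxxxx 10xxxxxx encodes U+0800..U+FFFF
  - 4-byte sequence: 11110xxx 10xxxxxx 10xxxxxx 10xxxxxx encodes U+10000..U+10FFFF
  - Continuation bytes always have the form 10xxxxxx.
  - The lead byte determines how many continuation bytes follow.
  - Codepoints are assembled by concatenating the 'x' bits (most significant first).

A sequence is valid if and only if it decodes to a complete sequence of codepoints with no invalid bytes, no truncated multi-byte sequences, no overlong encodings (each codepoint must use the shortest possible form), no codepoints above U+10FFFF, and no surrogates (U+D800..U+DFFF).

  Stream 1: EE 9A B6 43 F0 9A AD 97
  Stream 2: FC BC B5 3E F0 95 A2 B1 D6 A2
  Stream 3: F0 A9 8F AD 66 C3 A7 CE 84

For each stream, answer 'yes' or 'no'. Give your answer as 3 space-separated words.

Stream 1: decodes cleanly. VALID
Stream 2: error at byte offset 0. INVALID
Stream 3: decodes cleanly. VALID

Answer: yes no yes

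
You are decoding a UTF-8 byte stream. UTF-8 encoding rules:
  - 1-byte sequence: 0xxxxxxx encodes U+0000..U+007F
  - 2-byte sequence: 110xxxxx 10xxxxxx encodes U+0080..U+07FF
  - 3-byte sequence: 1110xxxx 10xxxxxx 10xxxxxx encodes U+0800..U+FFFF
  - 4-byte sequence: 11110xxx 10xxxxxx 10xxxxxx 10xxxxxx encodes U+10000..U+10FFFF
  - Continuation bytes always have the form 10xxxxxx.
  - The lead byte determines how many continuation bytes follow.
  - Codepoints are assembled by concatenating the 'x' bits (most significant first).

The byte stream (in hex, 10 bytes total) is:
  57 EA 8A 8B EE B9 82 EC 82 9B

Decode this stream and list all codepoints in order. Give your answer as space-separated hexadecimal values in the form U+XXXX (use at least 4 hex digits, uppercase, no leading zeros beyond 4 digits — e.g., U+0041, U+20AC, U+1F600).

Answer: U+0057 U+A28B U+EE42 U+C09B

Derivation:
Byte[0]=57: 1-byte ASCII. cp=U+0057
Byte[1]=EA: 3-byte lead, need 2 cont bytes. acc=0xA
Byte[2]=8A: continuation. acc=(acc<<6)|0x0A=0x28A
Byte[3]=8B: continuation. acc=(acc<<6)|0x0B=0xA28B
Completed: cp=U+A28B (starts at byte 1)
Byte[4]=EE: 3-byte lead, need 2 cont bytes. acc=0xE
Byte[5]=B9: continuation. acc=(acc<<6)|0x39=0x3B9
Byte[6]=82: continuation. acc=(acc<<6)|0x02=0xEE42
Completed: cp=U+EE42 (starts at byte 4)
Byte[7]=EC: 3-byte lead, need 2 cont bytes. acc=0xC
Byte[8]=82: continuation. acc=(acc<<6)|0x02=0x302
Byte[9]=9B: continuation. acc=(acc<<6)|0x1B=0xC09B
Completed: cp=U+C09B (starts at byte 7)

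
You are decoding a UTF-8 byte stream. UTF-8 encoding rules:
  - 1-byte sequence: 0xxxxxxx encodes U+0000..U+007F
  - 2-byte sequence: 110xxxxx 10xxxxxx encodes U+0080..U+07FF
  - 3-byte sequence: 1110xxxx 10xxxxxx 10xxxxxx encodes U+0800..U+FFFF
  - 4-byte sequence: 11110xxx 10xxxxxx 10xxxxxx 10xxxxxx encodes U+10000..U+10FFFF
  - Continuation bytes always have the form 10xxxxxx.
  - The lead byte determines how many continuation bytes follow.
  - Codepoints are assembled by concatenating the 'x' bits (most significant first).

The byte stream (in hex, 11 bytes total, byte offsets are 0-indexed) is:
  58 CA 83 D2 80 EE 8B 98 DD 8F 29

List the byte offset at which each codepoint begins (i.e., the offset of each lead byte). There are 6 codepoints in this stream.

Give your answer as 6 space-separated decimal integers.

Byte[0]=58: 1-byte ASCII. cp=U+0058
Byte[1]=CA: 2-byte lead, need 1 cont bytes. acc=0xA
Byte[2]=83: continuation. acc=(acc<<6)|0x03=0x283
Completed: cp=U+0283 (starts at byte 1)
Byte[3]=D2: 2-byte lead, need 1 cont bytes. acc=0x12
Byte[4]=80: continuation. acc=(acc<<6)|0x00=0x480
Completed: cp=U+0480 (starts at byte 3)
Byte[5]=EE: 3-byte lead, need 2 cont bytes. acc=0xE
Byte[6]=8B: continuation. acc=(acc<<6)|0x0B=0x38B
Byte[7]=98: continuation. acc=(acc<<6)|0x18=0xE2D8
Completed: cp=U+E2D8 (starts at byte 5)
Byte[8]=DD: 2-byte lead, need 1 cont bytes. acc=0x1D
Byte[9]=8F: continuation. acc=(acc<<6)|0x0F=0x74F
Completed: cp=U+074F (starts at byte 8)
Byte[10]=29: 1-byte ASCII. cp=U+0029

Answer: 0 1 3 5 8 10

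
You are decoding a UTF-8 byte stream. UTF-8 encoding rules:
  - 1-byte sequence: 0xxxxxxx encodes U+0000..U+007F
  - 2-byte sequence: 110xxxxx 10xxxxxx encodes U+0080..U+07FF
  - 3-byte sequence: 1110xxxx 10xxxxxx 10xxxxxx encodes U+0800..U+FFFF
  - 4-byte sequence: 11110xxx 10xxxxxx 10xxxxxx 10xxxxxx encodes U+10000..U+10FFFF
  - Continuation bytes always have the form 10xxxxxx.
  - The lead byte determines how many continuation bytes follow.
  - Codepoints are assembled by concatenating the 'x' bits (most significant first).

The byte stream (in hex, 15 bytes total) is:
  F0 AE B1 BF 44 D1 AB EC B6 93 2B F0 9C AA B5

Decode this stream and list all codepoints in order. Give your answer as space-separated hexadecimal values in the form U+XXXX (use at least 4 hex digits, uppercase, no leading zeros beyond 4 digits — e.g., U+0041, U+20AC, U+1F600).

Byte[0]=F0: 4-byte lead, need 3 cont bytes. acc=0x0
Byte[1]=AE: continuation. acc=(acc<<6)|0x2E=0x2E
Byte[2]=B1: continuation. acc=(acc<<6)|0x31=0xBB1
Byte[3]=BF: continuation. acc=(acc<<6)|0x3F=0x2EC7F
Completed: cp=U+2EC7F (starts at byte 0)
Byte[4]=44: 1-byte ASCII. cp=U+0044
Byte[5]=D1: 2-byte lead, need 1 cont bytes. acc=0x11
Byte[6]=AB: continuation. acc=(acc<<6)|0x2B=0x46B
Completed: cp=U+046B (starts at byte 5)
Byte[7]=EC: 3-byte lead, need 2 cont bytes. acc=0xC
Byte[8]=B6: continuation. acc=(acc<<6)|0x36=0x336
Byte[9]=93: continuation. acc=(acc<<6)|0x13=0xCD93
Completed: cp=U+CD93 (starts at byte 7)
Byte[10]=2B: 1-byte ASCII. cp=U+002B
Byte[11]=F0: 4-byte lead, need 3 cont bytes. acc=0x0
Byte[12]=9C: continuation. acc=(acc<<6)|0x1C=0x1C
Byte[13]=AA: continuation. acc=(acc<<6)|0x2A=0x72A
Byte[14]=B5: continuation. acc=(acc<<6)|0x35=0x1CAB5
Completed: cp=U+1CAB5 (starts at byte 11)

Answer: U+2EC7F U+0044 U+046B U+CD93 U+002B U+1CAB5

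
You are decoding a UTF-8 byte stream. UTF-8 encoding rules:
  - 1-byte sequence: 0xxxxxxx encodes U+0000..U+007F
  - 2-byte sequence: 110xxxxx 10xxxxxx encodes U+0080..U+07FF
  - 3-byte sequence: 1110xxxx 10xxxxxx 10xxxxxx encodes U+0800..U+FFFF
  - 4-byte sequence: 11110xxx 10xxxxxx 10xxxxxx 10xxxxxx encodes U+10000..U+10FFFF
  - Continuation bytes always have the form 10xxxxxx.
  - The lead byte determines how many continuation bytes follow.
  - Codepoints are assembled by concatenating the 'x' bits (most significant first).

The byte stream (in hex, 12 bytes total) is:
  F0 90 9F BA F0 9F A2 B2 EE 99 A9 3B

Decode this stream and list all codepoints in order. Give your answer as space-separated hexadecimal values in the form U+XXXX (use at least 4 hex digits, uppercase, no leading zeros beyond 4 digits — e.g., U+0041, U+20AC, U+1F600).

Answer: U+107FA U+1F8B2 U+E669 U+003B

Derivation:
Byte[0]=F0: 4-byte lead, need 3 cont bytes. acc=0x0
Byte[1]=90: continuation. acc=(acc<<6)|0x10=0x10
Byte[2]=9F: continuation. acc=(acc<<6)|0x1F=0x41F
Byte[3]=BA: continuation. acc=(acc<<6)|0x3A=0x107FA
Completed: cp=U+107FA (starts at byte 0)
Byte[4]=F0: 4-byte lead, need 3 cont bytes. acc=0x0
Byte[5]=9F: continuation. acc=(acc<<6)|0x1F=0x1F
Byte[6]=A2: continuation. acc=(acc<<6)|0x22=0x7E2
Byte[7]=B2: continuation. acc=(acc<<6)|0x32=0x1F8B2
Completed: cp=U+1F8B2 (starts at byte 4)
Byte[8]=EE: 3-byte lead, need 2 cont bytes. acc=0xE
Byte[9]=99: continuation. acc=(acc<<6)|0x19=0x399
Byte[10]=A9: continuation. acc=(acc<<6)|0x29=0xE669
Completed: cp=U+E669 (starts at byte 8)
Byte[11]=3B: 1-byte ASCII. cp=U+003B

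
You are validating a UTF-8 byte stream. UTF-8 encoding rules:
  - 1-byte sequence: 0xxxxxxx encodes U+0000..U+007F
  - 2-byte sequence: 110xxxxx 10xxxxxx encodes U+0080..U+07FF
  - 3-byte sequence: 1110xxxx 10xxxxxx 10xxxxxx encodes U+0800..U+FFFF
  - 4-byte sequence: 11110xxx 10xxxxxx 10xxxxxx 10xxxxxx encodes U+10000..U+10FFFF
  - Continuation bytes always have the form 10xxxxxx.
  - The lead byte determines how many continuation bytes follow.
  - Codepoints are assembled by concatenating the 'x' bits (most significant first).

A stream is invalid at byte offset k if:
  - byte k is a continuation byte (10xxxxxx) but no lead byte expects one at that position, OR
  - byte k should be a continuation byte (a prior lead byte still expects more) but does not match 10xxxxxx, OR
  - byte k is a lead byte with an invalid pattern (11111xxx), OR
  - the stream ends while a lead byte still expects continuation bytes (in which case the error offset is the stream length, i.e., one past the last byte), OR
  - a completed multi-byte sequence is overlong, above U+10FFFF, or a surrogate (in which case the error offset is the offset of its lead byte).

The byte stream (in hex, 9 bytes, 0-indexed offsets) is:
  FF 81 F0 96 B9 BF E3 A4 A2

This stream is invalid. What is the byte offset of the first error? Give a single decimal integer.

Answer: 0

Derivation:
Byte[0]=FF: INVALID lead byte (not 0xxx/110x/1110/11110)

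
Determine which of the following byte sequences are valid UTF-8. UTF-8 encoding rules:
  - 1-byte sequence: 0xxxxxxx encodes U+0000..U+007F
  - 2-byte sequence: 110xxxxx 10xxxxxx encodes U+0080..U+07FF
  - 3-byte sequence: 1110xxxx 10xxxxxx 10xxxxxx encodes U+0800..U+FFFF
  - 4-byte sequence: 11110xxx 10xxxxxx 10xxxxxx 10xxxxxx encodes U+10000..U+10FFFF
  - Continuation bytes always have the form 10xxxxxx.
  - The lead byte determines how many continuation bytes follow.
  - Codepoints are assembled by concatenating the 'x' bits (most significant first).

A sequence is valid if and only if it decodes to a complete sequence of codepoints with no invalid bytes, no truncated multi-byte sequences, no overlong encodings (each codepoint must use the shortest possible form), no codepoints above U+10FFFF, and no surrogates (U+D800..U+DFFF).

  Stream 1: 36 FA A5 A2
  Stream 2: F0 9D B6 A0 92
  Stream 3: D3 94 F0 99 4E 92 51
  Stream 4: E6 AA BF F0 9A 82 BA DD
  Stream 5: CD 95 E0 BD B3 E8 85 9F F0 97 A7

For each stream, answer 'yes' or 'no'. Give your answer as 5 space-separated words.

Answer: no no no no no

Derivation:
Stream 1: error at byte offset 1. INVALID
Stream 2: error at byte offset 4. INVALID
Stream 3: error at byte offset 4. INVALID
Stream 4: error at byte offset 8. INVALID
Stream 5: error at byte offset 11. INVALID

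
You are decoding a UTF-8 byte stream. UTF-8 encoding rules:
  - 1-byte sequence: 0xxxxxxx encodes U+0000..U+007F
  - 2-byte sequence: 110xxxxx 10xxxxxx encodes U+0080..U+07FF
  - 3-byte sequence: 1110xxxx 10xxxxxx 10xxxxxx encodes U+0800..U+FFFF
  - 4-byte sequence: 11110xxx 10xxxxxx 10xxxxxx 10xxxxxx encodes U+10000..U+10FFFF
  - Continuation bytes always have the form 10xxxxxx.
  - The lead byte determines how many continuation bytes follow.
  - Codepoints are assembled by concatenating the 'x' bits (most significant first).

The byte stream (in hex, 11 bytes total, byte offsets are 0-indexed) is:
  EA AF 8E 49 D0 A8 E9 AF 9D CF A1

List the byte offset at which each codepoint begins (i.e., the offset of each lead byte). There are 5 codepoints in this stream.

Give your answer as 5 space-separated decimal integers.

Byte[0]=EA: 3-byte lead, need 2 cont bytes. acc=0xA
Byte[1]=AF: continuation. acc=(acc<<6)|0x2F=0x2AF
Byte[2]=8E: continuation. acc=(acc<<6)|0x0E=0xABCE
Completed: cp=U+ABCE (starts at byte 0)
Byte[3]=49: 1-byte ASCII. cp=U+0049
Byte[4]=D0: 2-byte lead, need 1 cont bytes. acc=0x10
Byte[5]=A8: continuation. acc=(acc<<6)|0x28=0x428
Completed: cp=U+0428 (starts at byte 4)
Byte[6]=E9: 3-byte lead, need 2 cont bytes. acc=0x9
Byte[7]=AF: continuation. acc=(acc<<6)|0x2F=0x26F
Byte[8]=9D: continuation. acc=(acc<<6)|0x1D=0x9BDD
Completed: cp=U+9BDD (starts at byte 6)
Byte[9]=CF: 2-byte lead, need 1 cont bytes. acc=0xF
Byte[10]=A1: continuation. acc=(acc<<6)|0x21=0x3E1
Completed: cp=U+03E1 (starts at byte 9)

Answer: 0 3 4 6 9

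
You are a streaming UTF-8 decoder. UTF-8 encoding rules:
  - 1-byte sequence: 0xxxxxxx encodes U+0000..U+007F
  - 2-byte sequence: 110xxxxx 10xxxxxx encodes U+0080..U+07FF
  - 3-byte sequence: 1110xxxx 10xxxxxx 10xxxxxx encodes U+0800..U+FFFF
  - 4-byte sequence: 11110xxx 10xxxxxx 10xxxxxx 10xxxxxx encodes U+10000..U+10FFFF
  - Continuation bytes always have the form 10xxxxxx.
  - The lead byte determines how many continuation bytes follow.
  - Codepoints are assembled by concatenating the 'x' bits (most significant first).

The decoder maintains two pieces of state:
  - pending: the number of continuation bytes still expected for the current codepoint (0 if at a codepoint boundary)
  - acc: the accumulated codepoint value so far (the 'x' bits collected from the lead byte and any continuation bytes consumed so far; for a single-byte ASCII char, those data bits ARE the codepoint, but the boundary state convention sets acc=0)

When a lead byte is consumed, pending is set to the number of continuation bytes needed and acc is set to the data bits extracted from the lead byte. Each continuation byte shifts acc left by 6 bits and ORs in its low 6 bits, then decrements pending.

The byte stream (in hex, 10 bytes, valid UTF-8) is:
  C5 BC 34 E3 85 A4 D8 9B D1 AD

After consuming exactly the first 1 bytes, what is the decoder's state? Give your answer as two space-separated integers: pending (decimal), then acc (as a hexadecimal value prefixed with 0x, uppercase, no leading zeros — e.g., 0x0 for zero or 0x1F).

Byte[0]=C5: 2-byte lead. pending=1, acc=0x5

Answer: 1 0x5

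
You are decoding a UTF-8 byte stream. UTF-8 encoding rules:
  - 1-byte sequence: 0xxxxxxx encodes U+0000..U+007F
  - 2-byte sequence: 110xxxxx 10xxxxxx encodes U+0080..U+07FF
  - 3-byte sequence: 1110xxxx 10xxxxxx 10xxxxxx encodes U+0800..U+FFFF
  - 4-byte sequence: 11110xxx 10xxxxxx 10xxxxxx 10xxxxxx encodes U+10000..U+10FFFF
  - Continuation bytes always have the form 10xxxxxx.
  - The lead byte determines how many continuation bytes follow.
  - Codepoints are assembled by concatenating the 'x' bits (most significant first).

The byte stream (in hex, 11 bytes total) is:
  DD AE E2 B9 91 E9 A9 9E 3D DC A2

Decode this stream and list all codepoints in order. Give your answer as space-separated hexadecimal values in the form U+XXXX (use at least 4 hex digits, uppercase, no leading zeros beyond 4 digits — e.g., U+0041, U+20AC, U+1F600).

Byte[0]=DD: 2-byte lead, need 1 cont bytes. acc=0x1D
Byte[1]=AE: continuation. acc=(acc<<6)|0x2E=0x76E
Completed: cp=U+076E (starts at byte 0)
Byte[2]=E2: 3-byte lead, need 2 cont bytes. acc=0x2
Byte[3]=B9: continuation. acc=(acc<<6)|0x39=0xB9
Byte[4]=91: continuation. acc=(acc<<6)|0x11=0x2E51
Completed: cp=U+2E51 (starts at byte 2)
Byte[5]=E9: 3-byte lead, need 2 cont bytes. acc=0x9
Byte[6]=A9: continuation. acc=(acc<<6)|0x29=0x269
Byte[7]=9E: continuation. acc=(acc<<6)|0x1E=0x9A5E
Completed: cp=U+9A5E (starts at byte 5)
Byte[8]=3D: 1-byte ASCII. cp=U+003D
Byte[9]=DC: 2-byte lead, need 1 cont bytes. acc=0x1C
Byte[10]=A2: continuation. acc=(acc<<6)|0x22=0x722
Completed: cp=U+0722 (starts at byte 9)

Answer: U+076E U+2E51 U+9A5E U+003D U+0722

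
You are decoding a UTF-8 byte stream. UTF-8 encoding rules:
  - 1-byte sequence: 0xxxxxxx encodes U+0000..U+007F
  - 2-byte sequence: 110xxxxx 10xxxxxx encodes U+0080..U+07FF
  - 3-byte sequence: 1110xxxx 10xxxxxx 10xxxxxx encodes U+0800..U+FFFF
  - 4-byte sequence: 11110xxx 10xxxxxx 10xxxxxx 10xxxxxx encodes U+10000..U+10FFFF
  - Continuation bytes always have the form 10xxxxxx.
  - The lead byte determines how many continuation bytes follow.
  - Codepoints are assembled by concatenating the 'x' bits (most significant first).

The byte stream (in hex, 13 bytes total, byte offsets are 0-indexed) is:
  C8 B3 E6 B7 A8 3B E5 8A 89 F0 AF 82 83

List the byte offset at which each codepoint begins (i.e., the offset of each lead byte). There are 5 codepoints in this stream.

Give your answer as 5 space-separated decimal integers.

Answer: 0 2 5 6 9

Derivation:
Byte[0]=C8: 2-byte lead, need 1 cont bytes. acc=0x8
Byte[1]=B3: continuation. acc=(acc<<6)|0x33=0x233
Completed: cp=U+0233 (starts at byte 0)
Byte[2]=E6: 3-byte lead, need 2 cont bytes. acc=0x6
Byte[3]=B7: continuation. acc=(acc<<6)|0x37=0x1B7
Byte[4]=A8: continuation. acc=(acc<<6)|0x28=0x6DE8
Completed: cp=U+6DE8 (starts at byte 2)
Byte[5]=3B: 1-byte ASCII. cp=U+003B
Byte[6]=E5: 3-byte lead, need 2 cont bytes. acc=0x5
Byte[7]=8A: continuation. acc=(acc<<6)|0x0A=0x14A
Byte[8]=89: continuation. acc=(acc<<6)|0x09=0x5289
Completed: cp=U+5289 (starts at byte 6)
Byte[9]=F0: 4-byte lead, need 3 cont bytes. acc=0x0
Byte[10]=AF: continuation. acc=(acc<<6)|0x2F=0x2F
Byte[11]=82: continuation. acc=(acc<<6)|0x02=0xBC2
Byte[12]=83: continuation. acc=(acc<<6)|0x03=0x2F083
Completed: cp=U+2F083 (starts at byte 9)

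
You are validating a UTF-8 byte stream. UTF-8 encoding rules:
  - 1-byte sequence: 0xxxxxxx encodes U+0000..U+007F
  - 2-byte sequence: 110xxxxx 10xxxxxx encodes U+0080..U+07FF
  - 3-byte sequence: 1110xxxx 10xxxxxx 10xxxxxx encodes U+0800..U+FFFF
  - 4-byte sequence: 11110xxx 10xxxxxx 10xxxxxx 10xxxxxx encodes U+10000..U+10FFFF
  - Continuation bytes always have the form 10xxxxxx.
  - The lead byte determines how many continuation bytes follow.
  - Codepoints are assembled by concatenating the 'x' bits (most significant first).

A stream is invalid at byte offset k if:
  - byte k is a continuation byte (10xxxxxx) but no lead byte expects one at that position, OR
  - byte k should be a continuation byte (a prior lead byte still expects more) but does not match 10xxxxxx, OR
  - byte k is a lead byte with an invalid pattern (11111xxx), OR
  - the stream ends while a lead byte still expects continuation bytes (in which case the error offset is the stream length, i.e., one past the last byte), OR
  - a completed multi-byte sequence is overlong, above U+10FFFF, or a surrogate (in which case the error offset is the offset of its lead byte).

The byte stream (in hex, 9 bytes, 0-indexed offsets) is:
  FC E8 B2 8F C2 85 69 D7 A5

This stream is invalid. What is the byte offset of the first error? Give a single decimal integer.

Answer: 0

Derivation:
Byte[0]=FC: INVALID lead byte (not 0xxx/110x/1110/11110)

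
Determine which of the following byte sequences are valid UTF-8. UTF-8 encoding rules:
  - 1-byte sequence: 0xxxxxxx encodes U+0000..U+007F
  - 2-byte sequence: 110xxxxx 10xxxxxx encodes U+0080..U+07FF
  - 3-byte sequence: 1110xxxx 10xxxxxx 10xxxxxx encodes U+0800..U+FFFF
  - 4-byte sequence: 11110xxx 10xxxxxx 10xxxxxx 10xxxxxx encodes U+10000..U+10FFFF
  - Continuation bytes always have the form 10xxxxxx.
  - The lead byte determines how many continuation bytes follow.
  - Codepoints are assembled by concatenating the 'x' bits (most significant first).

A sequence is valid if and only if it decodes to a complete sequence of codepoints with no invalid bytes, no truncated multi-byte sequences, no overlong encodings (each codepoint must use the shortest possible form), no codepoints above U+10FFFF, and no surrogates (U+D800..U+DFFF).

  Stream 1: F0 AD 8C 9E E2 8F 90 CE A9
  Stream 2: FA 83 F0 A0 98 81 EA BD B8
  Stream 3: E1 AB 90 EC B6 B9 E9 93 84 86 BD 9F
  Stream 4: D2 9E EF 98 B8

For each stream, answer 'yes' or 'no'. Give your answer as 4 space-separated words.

Stream 1: decodes cleanly. VALID
Stream 2: error at byte offset 0. INVALID
Stream 3: error at byte offset 9. INVALID
Stream 4: decodes cleanly. VALID

Answer: yes no no yes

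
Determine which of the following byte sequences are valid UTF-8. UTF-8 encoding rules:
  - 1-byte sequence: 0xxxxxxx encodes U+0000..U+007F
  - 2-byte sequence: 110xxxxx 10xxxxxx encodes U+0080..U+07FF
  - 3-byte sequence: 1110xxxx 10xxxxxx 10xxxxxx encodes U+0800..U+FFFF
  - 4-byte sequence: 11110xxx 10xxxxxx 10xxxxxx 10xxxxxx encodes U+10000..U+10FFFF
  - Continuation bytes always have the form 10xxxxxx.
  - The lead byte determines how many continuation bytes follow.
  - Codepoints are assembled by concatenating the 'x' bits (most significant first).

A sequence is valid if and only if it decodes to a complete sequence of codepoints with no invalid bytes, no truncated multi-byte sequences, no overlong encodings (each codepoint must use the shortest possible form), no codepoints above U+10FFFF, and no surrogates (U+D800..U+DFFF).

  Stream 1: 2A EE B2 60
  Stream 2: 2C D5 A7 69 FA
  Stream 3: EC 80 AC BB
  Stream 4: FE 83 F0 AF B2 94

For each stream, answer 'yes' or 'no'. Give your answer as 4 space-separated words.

Stream 1: error at byte offset 3. INVALID
Stream 2: error at byte offset 4. INVALID
Stream 3: error at byte offset 3. INVALID
Stream 4: error at byte offset 0. INVALID

Answer: no no no no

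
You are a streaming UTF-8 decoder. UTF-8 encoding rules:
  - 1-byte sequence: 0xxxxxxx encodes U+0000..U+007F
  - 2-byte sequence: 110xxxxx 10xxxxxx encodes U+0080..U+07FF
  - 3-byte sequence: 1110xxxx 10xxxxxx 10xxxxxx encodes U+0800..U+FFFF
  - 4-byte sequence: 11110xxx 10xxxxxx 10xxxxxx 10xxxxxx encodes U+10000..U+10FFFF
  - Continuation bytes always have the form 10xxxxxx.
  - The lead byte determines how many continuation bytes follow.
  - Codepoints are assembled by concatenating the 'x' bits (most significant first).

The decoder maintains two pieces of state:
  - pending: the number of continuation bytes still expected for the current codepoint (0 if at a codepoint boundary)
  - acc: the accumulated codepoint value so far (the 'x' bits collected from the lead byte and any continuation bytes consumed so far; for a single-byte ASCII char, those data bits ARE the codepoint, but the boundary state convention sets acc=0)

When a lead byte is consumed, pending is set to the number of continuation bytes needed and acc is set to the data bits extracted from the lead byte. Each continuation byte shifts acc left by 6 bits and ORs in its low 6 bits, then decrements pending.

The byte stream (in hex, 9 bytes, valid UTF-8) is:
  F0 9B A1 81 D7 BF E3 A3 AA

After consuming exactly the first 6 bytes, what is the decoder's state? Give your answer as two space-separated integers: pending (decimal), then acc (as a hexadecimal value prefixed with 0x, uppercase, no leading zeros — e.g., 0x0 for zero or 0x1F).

Answer: 0 0x5FF

Derivation:
Byte[0]=F0: 4-byte lead. pending=3, acc=0x0
Byte[1]=9B: continuation. acc=(acc<<6)|0x1B=0x1B, pending=2
Byte[2]=A1: continuation. acc=(acc<<6)|0x21=0x6E1, pending=1
Byte[3]=81: continuation. acc=(acc<<6)|0x01=0x1B841, pending=0
Byte[4]=D7: 2-byte lead. pending=1, acc=0x17
Byte[5]=BF: continuation. acc=(acc<<6)|0x3F=0x5FF, pending=0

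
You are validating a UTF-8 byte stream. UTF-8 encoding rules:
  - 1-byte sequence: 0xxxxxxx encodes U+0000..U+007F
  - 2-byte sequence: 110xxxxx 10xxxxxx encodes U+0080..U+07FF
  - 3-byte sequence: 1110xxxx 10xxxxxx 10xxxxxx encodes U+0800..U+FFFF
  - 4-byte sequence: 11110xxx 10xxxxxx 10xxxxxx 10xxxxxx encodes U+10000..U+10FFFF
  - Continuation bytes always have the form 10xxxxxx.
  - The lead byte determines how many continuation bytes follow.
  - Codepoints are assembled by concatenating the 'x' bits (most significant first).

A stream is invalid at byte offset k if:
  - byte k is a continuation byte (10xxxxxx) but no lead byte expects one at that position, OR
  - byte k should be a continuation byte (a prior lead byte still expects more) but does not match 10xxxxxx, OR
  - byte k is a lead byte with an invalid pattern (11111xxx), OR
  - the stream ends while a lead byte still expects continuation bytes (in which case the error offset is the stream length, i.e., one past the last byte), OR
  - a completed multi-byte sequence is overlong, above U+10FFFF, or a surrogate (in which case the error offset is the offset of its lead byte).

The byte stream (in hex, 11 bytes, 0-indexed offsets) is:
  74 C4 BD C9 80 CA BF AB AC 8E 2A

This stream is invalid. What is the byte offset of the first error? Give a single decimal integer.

Byte[0]=74: 1-byte ASCII. cp=U+0074
Byte[1]=C4: 2-byte lead, need 1 cont bytes. acc=0x4
Byte[2]=BD: continuation. acc=(acc<<6)|0x3D=0x13D
Completed: cp=U+013D (starts at byte 1)
Byte[3]=C9: 2-byte lead, need 1 cont bytes. acc=0x9
Byte[4]=80: continuation. acc=(acc<<6)|0x00=0x240
Completed: cp=U+0240 (starts at byte 3)
Byte[5]=CA: 2-byte lead, need 1 cont bytes. acc=0xA
Byte[6]=BF: continuation. acc=(acc<<6)|0x3F=0x2BF
Completed: cp=U+02BF (starts at byte 5)
Byte[7]=AB: INVALID lead byte (not 0xxx/110x/1110/11110)

Answer: 7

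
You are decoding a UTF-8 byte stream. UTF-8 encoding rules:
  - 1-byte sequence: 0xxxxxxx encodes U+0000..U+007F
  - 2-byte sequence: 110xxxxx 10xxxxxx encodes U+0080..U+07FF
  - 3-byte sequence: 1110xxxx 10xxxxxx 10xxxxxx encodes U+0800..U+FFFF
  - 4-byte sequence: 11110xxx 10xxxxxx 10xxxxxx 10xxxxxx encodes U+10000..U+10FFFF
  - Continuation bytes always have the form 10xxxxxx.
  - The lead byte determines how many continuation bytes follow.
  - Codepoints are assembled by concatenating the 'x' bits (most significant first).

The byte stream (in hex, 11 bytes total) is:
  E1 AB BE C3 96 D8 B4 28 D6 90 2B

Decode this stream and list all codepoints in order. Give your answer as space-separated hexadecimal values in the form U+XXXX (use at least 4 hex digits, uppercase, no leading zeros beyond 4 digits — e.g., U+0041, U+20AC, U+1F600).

Answer: U+1AFE U+00D6 U+0634 U+0028 U+0590 U+002B

Derivation:
Byte[0]=E1: 3-byte lead, need 2 cont bytes. acc=0x1
Byte[1]=AB: continuation. acc=(acc<<6)|0x2B=0x6B
Byte[2]=BE: continuation. acc=(acc<<6)|0x3E=0x1AFE
Completed: cp=U+1AFE (starts at byte 0)
Byte[3]=C3: 2-byte lead, need 1 cont bytes. acc=0x3
Byte[4]=96: continuation. acc=(acc<<6)|0x16=0xD6
Completed: cp=U+00D6 (starts at byte 3)
Byte[5]=D8: 2-byte lead, need 1 cont bytes. acc=0x18
Byte[6]=B4: continuation. acc=(acc<<6)|0x34=0x634
Completed: cp=U+0634 (starts at byte 5)
Byte[7]=28: 1-byte ASCII. cp=U+0028
Byte[8]=D6: 2-byte lead, need 1 cont bytes. acc=0x16
Byte[9]=90: continuation. acc=(acc<<6)|0x10=0x590
Completed: cp=U+0590 (starts at byte 8)
Byte[10]=2B: 1-byte ASCII. cp=U+002B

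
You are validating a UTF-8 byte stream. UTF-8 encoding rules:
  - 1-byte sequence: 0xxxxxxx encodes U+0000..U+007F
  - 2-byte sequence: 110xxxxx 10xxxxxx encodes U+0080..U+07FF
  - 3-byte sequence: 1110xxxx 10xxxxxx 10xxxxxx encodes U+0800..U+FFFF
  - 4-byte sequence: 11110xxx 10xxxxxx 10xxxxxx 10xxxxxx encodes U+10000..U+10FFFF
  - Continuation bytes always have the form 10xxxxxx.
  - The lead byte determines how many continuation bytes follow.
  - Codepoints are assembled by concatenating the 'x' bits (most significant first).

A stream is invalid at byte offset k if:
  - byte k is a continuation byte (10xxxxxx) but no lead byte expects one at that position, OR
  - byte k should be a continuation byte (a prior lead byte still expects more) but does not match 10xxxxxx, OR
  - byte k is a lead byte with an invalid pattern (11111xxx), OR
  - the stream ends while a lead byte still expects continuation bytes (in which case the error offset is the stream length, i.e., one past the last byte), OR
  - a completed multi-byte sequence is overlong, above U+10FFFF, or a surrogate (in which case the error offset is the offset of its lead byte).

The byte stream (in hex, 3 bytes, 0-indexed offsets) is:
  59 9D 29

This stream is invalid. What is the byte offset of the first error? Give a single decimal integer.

Byte[0]=59: 1-byte ASCII. cp=U+0059
Byte[1]=9D: INVALID lead byte (not 0xxx/110x/1110/11110)

Answer: 1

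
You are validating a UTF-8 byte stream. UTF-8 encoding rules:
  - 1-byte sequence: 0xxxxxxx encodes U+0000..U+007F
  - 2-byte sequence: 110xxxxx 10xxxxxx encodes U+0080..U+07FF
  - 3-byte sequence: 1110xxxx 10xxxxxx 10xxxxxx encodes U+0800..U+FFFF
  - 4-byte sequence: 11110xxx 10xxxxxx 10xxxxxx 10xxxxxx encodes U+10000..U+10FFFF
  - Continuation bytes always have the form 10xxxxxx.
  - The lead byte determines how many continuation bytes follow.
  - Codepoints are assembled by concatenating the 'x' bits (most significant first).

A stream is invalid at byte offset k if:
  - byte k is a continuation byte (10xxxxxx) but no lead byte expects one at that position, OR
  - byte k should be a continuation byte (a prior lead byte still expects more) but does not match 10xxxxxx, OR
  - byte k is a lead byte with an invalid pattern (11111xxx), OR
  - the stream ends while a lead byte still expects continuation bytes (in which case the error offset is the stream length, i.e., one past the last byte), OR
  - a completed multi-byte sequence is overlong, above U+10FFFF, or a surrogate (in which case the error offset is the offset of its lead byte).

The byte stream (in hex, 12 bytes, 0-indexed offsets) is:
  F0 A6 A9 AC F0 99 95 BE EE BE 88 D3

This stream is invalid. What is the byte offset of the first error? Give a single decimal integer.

Byte[0]=F0: 4-byte lead, need 3 cont bytes. acc=0x0
Byte[1]=A6: continuation. acc=(acc<<6)|0x26=0x26
Byte[2]=A9: continuation. acc=(acc<<6)|0x29=0x9A9
Byte[3]=AC: continuation. acc=(acc<<6)|0x2C=0x26A6C
Completed: cp=U+26A6C (starts at byte 0)
Byte[4]=F0: 4-byte lead, need 3 cont bytes. acc=0x0
Byte[5]=99: continuation. acc=(acc<<6)|0x19=0x19
Byte[6]=95: continuation. acc=(acc<<6)|0x15=0x655
Byte[7]=BE: continuation. acc=(acc<<6)|0x3E=0x1957E
Completed: cp=U+1957E (starts at byte 4)
Byte[8]=EE: 3-byte lead, need 2 cont bytes. acc=0xE
Byte[9]=BE: continuation. acc=(acc<<6)|0x3E=0x3BE
Byte[10]=88: continuation. acc=(acc<<6)|0x08=0xEF88
Completed: cp=U+EF88 (starts at byte 8)
Byte[11]=D3: 2-byte lead, need 1 cont bytes. acc=0x13
Byte[12]: stream ended, expected continuation. INVALID

Answer: 12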